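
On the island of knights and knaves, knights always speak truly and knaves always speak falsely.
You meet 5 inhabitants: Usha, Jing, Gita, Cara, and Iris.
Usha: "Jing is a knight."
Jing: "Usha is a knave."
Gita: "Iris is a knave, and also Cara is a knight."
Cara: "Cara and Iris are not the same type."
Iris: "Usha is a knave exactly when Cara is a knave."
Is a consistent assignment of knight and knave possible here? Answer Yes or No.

No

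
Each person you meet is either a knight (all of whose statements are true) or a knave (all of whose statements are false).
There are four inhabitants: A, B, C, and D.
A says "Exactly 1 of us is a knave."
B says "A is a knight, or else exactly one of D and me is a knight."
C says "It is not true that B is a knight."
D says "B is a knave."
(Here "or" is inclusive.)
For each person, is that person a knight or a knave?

A is a knave, and the claim "exactly 1 of us is a knave" is indeed False.
B is a knight; "A is a knight, or else exactly one of D and me is a knight" is true, as required.
C (knave): "it is not true that B is a knight" — False. ✓
D (knave): "B is a knave" — False. ✓

Knights: B. Knaves: A, C, and D.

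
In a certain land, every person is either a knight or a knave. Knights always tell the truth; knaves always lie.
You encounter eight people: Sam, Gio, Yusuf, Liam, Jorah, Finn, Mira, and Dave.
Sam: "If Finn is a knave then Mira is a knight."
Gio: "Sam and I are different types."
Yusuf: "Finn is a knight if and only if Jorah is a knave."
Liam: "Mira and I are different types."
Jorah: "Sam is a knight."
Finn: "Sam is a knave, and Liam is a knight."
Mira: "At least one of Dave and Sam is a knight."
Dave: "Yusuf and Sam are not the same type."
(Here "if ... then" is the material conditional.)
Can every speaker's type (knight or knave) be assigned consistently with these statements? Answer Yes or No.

One consistent assignment: Sam=knave, Gio=knight, Yusuf=knave, Liam=knave, Jorah=knave, Finn=knave, Mira=knave, Dave=knave.

Yes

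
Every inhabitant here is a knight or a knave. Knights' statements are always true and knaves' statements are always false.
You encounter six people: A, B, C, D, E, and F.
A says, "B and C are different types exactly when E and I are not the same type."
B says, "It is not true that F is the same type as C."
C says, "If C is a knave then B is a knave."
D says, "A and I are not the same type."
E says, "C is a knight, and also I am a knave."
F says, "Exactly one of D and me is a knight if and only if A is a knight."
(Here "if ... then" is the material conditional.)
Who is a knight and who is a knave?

A is a knave, B is a knight, C is a knave, D is a knight, E is a knave, and F is a knight.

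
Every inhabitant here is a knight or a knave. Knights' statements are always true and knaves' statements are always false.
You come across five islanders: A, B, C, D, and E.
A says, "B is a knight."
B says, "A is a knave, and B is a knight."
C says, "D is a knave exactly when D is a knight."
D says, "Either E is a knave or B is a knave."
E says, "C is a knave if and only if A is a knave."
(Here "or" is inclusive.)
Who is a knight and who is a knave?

Knights: D and E. Knaves: A, B, and C.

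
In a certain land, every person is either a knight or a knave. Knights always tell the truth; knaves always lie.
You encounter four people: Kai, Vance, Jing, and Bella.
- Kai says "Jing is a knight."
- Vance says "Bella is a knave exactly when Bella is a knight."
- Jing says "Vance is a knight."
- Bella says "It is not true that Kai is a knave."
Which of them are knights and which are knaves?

Kai is a knave, Vance is a knave, Jing is a knave, and Bella is a knave.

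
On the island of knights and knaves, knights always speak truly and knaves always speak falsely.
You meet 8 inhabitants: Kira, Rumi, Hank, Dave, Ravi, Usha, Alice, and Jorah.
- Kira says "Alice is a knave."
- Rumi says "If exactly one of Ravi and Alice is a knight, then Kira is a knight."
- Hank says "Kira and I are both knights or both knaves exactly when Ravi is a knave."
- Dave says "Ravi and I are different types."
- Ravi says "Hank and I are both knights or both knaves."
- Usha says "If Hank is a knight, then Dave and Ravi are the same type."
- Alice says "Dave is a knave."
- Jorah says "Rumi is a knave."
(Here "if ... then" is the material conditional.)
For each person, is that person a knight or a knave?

Kira (knight): "Alice is a knave" — true. ✓
Rumi is a knight; "if exactly one of Ravi and Alice is a knight, then Kira is a knight" is true, as required.
Hank is a knight, and the claim "Kira and I are both knights or both knaves exactly when Ravi is a knave" is indeed true.
Dave (knight): "Ravi and I are different types" — true. ✓
Since Ravi is a knave, "Hank and I are both knights or both knaves" needs to be False, which holds.
Usha is a knave, and the claim "if Hank is a knight, then Dave and Ravi are the same type" is indeed False.
As a knave, Alice's statement "Dave is a knave" should be False; it is.
Jorah is a knave, and the claim "Rumi is a knave" is indeed False.

Knights: Kira, Rumi, Hank, and Dave. Knaves: Ravi, Usha, Alice, and Jorah.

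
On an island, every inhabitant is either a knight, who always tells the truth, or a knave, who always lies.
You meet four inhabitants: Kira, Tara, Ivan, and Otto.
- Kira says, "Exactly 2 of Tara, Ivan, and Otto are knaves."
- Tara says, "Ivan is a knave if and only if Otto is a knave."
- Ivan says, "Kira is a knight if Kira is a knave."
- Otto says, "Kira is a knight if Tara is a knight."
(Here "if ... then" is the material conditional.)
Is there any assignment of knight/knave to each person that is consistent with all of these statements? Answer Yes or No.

Checking all 16 assignments, each has at least one speaker whose statement's truth value contradicts their type.

No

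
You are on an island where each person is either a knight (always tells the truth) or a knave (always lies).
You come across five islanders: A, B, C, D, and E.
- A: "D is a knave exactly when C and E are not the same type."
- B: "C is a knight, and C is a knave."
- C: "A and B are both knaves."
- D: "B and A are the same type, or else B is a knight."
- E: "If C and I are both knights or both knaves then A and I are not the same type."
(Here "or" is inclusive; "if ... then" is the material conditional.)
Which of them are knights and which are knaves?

Knights: A and E. Knaves: B, C, and D.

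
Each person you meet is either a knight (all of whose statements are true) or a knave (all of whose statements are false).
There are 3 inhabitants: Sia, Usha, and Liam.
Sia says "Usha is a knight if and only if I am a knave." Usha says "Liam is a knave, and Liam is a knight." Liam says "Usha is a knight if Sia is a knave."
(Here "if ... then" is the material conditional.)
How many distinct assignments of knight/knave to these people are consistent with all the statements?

2

Consistent assignments:
  Sia=knight, Usha=knave, Liam=knight
  Sia=knave, Usha=knave, Liam=knave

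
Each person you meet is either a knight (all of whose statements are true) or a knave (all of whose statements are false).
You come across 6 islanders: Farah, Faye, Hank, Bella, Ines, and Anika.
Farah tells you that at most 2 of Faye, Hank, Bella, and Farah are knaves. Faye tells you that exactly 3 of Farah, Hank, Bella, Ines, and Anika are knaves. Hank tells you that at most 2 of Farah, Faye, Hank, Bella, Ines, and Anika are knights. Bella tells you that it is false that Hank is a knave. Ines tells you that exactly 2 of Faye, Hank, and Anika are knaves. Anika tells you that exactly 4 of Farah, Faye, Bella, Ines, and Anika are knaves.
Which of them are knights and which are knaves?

Farah is a knight, Faye is a knight, Hank is a knave, Bella is a knave, Ines is a knight, and Anika is a knave.

Farah is a knight, so "at most 2 of Faye, Hank, Bella, and Farah are knaves" must be True — and it is.
Since Faye is a knight, "exactly 3 of Farah, Hank, Bella, Ines, and Anika are knaves" needs to be True, which holds.
Hank is a knave; "at most 2 of Farah, Faye, Hank, Bella, Ines, and Anika are knights" is False, as required.
Bella is a knave, so "it is false that Hank is a knave" must be False — and it is.
As a knight, Ines's statement "exactly 2 of Faye, Hank, and Anika are knaves" should be True; it is.
As a knave, Anika's statement "exactly 4 of Farah, Faye, Bella, Ines, and Anika are knaves" should be False; it is.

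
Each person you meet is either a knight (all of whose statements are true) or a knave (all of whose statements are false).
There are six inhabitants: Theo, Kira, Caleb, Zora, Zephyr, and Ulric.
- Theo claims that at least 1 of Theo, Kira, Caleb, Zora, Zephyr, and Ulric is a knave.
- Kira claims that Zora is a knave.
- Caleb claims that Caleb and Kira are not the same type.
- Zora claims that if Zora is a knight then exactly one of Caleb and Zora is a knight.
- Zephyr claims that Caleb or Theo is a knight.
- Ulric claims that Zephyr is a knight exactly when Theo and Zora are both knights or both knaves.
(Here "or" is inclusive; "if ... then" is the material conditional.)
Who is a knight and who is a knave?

Theo is a knight, Kira is a knave, Caleb is a knave, Zora is a knight, Zephyr is a knight, and Ulric is a knight.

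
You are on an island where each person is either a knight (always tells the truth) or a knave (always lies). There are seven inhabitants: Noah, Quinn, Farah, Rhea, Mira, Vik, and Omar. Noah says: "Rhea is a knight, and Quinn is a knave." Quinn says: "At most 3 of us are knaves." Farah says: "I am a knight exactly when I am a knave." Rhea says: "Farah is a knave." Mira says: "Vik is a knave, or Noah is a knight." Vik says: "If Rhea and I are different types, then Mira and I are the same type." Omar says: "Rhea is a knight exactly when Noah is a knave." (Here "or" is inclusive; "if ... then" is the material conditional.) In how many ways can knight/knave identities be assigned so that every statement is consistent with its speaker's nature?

3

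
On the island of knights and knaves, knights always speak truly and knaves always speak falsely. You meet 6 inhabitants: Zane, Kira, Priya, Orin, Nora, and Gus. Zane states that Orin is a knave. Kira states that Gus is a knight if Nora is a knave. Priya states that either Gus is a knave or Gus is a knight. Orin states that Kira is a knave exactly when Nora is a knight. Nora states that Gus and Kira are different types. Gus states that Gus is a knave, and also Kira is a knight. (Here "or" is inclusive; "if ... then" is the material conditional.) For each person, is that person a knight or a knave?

Knights: Zane and Priya. Knaves: Kira, Orin, Nora, and Gus.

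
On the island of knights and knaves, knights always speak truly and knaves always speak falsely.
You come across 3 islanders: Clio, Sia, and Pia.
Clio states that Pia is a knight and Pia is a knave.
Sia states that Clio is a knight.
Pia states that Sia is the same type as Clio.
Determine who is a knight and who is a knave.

Clio is a knave, Sia is a knave, and Pia is a knight.

Clio is a knave, so "Pia is a knight and Pia is a knave" must be False — and it is.
Sia is a knave, and the claim "Clio is a knight" is indeed False.
As a knight, Pia's statement "Sia is the same type as Clio" should be True; it is.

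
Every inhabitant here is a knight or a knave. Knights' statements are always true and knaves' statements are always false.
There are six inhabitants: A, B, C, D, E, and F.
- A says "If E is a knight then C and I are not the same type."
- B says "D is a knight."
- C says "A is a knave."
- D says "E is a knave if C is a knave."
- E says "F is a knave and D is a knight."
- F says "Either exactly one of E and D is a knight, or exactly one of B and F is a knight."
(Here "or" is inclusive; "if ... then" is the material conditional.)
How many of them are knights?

The unique consistent assignment is A=knight, B=knight, C=knave, D=knight, E=knave, F=knight.
That has 4 knights.

4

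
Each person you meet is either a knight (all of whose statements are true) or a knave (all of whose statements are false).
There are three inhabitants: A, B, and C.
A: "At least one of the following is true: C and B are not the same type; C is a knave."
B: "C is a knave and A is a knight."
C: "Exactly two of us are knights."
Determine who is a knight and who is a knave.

Knights: A and C. Knaves: B.

Suppose A is a knave. Then A's statement "at least one of the following is true: C and B are not the same type; C is a knave" would have to be false. Checking the 4 ways to assign the others, none is consistent with every speaker.
(For instance, with B=knave, C=knight, A's claim "at least one of the following is true: C and B are not the same type; C is a knave" comes out true where it would need to be false.)
So A must be a knight, making "at least one of the following is true: C and B are not the same type; C is a knave" true. Taking A=knight, B=knave, C=knight, each remaining statement checks out:
  B (knave): "C is a knave and A is a knight" — false. ✓
  C (knight): "exactly two of us are knights" — true. ✓
This is the unique consistent assignment.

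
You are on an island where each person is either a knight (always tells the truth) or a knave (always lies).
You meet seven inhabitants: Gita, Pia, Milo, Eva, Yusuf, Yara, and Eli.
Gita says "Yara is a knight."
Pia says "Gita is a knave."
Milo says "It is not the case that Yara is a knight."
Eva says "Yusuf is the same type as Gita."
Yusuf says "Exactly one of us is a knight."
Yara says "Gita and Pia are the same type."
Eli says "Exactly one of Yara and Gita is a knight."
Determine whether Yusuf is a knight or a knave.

Yusuf is a knave.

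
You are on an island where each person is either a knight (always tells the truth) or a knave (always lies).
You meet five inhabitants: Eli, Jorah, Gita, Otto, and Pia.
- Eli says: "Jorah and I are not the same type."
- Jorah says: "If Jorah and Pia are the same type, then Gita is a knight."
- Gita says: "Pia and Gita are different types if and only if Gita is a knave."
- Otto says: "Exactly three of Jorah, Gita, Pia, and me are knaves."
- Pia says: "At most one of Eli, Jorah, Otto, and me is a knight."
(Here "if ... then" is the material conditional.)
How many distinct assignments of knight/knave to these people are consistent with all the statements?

1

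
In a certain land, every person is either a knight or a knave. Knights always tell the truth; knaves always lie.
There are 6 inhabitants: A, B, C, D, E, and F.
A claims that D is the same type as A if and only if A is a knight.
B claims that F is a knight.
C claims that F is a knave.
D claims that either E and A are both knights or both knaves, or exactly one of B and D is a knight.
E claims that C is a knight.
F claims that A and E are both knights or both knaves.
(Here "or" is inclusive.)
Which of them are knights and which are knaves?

A is a knave, so "D is the same type as A if and only if A is a knight" must be False — and it is.
B is a knave; "F is a knight" is False, as required.
As a knight, C's statement "F is a knave" should be true; it is.
D is a knave, so "either E and A are both knights or both knaves, or exactly one of B and D is a knight" must be False — and it is.
As a knight, E's statement "C is a knight" should be true; it is.
F (knave): "A and E are both knights or both knaves" — False. ✓

A is a knave, B is a knave, C is a knight, D is a knave, E is a knight, and F is a knave.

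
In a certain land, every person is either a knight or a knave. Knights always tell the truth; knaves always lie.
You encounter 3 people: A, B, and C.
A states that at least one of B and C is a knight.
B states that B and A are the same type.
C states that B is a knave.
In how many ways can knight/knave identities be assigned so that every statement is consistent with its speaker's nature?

Consistent assignments:
  A=knight, B=knight, C=knave
  A=knight, B=knave, C=knight

2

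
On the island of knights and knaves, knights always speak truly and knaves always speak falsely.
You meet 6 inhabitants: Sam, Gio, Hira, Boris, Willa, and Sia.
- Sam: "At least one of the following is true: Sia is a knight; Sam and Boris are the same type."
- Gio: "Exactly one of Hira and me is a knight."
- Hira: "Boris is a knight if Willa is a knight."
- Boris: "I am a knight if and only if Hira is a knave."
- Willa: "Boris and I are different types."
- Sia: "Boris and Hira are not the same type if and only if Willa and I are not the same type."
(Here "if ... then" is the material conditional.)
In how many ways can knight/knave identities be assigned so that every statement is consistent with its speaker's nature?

2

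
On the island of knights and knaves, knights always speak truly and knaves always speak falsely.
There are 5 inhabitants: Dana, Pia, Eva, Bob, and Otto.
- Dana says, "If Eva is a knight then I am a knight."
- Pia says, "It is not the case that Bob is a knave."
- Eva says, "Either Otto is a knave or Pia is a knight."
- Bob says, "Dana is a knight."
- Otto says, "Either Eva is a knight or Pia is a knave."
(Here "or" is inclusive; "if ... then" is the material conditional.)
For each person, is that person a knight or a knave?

As a knight, Dana's statement "if Eva is a knight then I am a knight" should be true; it is.
Pia is a knight, and the claim "it is not the case that Bob is a knave" is indeed true.
Since Eva is a knight, "either Otto is a knave or Pia is a knight" needs to be true, which holds.
As a knight, Bob's statement "Dana is a knight" should be true; it is.
Otto is a knight; "either Eva is a knight or Pia is a knave" is true, as required.

Dana is a knight, Pia is a knight, Eva is a knight, Bob is a knight, and Otto is a knight.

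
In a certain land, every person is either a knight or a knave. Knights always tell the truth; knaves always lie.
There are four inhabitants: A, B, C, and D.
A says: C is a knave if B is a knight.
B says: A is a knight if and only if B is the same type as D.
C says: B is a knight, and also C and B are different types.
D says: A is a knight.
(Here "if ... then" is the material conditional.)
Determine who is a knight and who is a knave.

Knights: A and D. Knaves: B and C.

Suppose A is a knave. Then A's statement "C is a knave if B is a knight" would have to be false. Checking the 8 ways to assign the others, none is consistent with every speaker.
(For instance, with B=knave, C=knave, D=knight, A's claim "C is a knave if B is a knight" comes out true where it would need to be false.)
So A must be a knight, making "C is a knave if B is a knight" true. Taking A=knight, B=knave, C=knave, D=knight, each remaining statement checks out:
  B (knave): "A is a knight if and only if B is the same type as D" — false. ✓
  C (knave): "B is a knight, and also C and B are different types" — false. ✓
  D (knight): "A is a knight" — true. ✓
This is the unique consistent assignment.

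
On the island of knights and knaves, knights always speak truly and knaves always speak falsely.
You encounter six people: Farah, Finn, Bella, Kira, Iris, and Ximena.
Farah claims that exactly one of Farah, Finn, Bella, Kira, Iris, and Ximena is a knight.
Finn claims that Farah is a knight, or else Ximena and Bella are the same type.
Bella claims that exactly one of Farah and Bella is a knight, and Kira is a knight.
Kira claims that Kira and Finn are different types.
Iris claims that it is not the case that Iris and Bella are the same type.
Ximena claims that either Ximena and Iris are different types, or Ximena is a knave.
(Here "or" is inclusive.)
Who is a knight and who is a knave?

Knights: Kira and Ximena. Knaves: Farah, Finn, Bella, and Iris.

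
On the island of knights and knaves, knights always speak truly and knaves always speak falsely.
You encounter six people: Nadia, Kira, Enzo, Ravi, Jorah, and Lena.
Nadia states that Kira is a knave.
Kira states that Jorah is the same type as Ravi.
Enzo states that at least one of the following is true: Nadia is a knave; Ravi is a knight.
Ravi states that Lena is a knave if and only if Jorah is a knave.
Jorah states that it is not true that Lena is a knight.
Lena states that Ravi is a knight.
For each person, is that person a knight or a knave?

Nadia is a knight, Kira is a knave, Enzo is a knave, Ravi is a knave, Jorah is a knight, and Lena is a knave.

Nadia is a knight; "Kira is a knave" is True, as required.
Kira is a knave, so "Jorah is the same type as Ravi" must be False — and it is.
Enzo is a knave, and the claim "at least one of the following is true: Nadia is a knave; Ravi is a knight" is indeed False.
Ravi (knave): "Lena is a knave if and only if Jorah is a knave" — False. ✓
Jorah is a knight; "it is not true that Lena is a knight" is True, as required.
As a knave, Lena's statement "Ravi is a knight" should be False; it is.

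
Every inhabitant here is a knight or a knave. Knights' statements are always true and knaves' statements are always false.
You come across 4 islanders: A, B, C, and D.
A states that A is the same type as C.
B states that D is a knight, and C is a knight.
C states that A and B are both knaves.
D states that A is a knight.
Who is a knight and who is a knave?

A is a knave, B is a knave, C is a knight, and D is a knave.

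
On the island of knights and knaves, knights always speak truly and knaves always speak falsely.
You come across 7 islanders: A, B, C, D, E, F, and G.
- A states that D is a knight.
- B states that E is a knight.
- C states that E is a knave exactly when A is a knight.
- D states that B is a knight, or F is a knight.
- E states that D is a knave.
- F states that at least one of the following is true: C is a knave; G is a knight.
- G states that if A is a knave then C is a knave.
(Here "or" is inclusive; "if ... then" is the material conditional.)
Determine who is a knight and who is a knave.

A is a knight, B is a knave, C is a knight, D is a knight, E is a knave, F is a knight, and G is a knight.

Since A is a knight, "D is a knight" needs to be True, which holds.
B is a knave, so "E is a knight" must be false — and it is.
C is a knight, so "E is a knave exactly when A is a knight" must be True — and it is.
As a knight, D's statement "B is a knight, or F is a knight" should be True; it is.
E is a knave; "D is a knave" is false, as required.
As a knight, F's statement "at least one of the following is true: C is a knave; G is a knight" should be True; it is.
Since G is a knight, "if A is a knave then C is a knave" needs to be True, which holds.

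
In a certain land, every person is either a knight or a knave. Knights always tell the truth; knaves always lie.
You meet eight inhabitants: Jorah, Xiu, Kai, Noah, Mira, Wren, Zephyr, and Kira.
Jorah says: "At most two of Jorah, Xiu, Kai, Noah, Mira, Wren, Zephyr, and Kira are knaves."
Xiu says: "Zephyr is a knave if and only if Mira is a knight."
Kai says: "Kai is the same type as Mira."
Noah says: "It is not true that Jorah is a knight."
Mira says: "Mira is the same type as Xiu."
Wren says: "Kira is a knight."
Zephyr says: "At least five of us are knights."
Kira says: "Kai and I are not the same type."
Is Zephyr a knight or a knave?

Zephyr is a knave.

Consistent assignments: {Jorah=knave, Xiu=knight, Kai=knave, Noah=knight, Mira=knight, Wren=knave, Zephyr=knave, Kira=knave}
In every consistent assignment, Zephyr is a knave.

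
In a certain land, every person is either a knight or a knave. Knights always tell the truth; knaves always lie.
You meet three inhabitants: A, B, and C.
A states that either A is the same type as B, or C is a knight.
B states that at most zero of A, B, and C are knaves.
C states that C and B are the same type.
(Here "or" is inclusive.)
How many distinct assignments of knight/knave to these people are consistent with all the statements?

Consistent assignments:
  A=knight, B=knight, C=knight

1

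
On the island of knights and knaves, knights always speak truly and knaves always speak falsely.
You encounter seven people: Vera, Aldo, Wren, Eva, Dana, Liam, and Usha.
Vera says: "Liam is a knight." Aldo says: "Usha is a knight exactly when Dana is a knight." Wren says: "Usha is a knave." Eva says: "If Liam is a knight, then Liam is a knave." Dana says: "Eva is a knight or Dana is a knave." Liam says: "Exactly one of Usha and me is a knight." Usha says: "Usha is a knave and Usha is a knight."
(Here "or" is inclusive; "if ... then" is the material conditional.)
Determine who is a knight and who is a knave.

Knights: Wren, Eva, and Dana. Knaves: Vera, Aldo, Liam, and Usha.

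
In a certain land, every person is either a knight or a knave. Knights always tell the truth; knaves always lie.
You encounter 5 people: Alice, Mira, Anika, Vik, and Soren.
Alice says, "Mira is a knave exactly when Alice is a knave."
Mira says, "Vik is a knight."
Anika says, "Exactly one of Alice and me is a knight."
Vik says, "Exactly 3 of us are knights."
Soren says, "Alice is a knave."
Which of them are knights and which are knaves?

Alice is a knave, so "Mira is a knave exactly when Alice is a knave" must be False — and it is.
Mira is a knight; "Vik is a knight" is True, as required.
Anika (knave): "exactly one of Alice and me is a knight" — False. ✓
Vik is a knight, and the claim "exactly 3 of us are knights" is indeed True.
Soren is a knight, so "Alice is a knave" must be True — and it is.

Knights: Mira, Vik, and Soren. Knaves: Alice and Anika.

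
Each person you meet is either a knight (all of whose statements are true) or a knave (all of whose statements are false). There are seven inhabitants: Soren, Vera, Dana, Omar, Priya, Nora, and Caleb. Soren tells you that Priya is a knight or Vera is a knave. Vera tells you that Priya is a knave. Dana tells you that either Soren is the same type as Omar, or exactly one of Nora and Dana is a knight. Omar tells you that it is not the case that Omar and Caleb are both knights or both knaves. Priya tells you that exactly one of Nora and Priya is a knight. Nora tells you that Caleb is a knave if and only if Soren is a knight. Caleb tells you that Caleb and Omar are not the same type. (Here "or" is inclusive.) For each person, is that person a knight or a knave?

Soren is a knave, Vera is a knight, Dana is a knight, Omar is a knave, Priya is a knave, Nora is a knave, and Caleb is a knave.

Since Soren is a knave, "Priya is a knight or Vera is a knave" needs to be false, which holds.
Since Vera is a knight, "Priya is a knave" needs to be True, which holds.
Dana is a knight, so "either Soren is the same type as Omar, or exactly one of Nora and Dana is a knight" must be True — and it is.
Omar (knave): "it is not the case that Omar and Caleb are both knights or both knaves" — false. ✓
Since Priya is a knave, "exactly one of Nora and Priya is a knight" needs to be false, which holds.
Nora is a knave; "Caleb is a knave if and only if Soren is a knight" is false, as required.
Caleb is a knave, so "Caleb and Omar are not the same type" must be false — and it is.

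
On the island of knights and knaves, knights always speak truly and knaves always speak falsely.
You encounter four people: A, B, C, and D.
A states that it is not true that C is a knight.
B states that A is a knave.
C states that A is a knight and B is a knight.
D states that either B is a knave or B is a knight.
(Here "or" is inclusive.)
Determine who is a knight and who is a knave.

A is a knight, so "it is not true that C is a knight" must be true — and it is.
B (knave): "A is a knave" — false. ✓
As a knave, C's statement "A is a knight and B is a knight" should be false; it is.
Since D is a knight, "either B is a knave or B is a knight" needs to be true, which holds.

Knights: A and D. Knaves: B and C.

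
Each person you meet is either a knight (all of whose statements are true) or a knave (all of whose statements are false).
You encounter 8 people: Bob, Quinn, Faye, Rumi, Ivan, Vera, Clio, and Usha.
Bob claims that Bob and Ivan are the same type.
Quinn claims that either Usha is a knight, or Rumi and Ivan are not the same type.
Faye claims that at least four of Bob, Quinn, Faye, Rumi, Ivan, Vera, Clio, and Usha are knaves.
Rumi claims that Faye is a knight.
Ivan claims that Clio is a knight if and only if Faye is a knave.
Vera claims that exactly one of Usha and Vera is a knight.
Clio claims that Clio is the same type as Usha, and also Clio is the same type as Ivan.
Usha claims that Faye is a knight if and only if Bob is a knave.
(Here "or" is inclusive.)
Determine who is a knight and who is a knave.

Bob is a knight, Quinn is a knave, Faye is a knight, Rumi is a knight, Ivan is a knight, Vera is a knave, Clio is a knave, and Usha is a knave.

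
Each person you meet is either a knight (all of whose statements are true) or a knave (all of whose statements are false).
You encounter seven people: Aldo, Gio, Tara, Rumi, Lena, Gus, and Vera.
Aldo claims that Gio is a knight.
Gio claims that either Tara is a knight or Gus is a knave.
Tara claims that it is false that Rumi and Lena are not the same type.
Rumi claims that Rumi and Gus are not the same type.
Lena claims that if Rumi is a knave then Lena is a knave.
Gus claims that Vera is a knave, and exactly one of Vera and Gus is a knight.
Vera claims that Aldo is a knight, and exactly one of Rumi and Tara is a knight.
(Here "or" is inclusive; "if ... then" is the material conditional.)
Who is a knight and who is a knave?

Aldo (knight): "Gio is a knight" — true. ✓
Gio is a knight, so "either Tara is a knight or Gus is a knave" must be true — and it is.
As a knight, Tara's statement "it is false that Rumi and Lena are not the same type" should be true; it is.
Rumi is a knight, and the claim "Rumi and Gus are not the same type" is indeed true.
Lena (knight): "if Rumi is a knave then Lena is a knave" — true. ✓
Gus is a knave, so "Vera is a knave, and exactly one of Vera and Gus is a knight" must be False — and it is.
Since Vera is a knave, "Aldo is a knight, and exactly one of Rumi and Tara is a knight" needs to be False, which holds.

Knights: Aldo, Gio, Tara, Rumi, and Lena. Knaves: Gus and Vera.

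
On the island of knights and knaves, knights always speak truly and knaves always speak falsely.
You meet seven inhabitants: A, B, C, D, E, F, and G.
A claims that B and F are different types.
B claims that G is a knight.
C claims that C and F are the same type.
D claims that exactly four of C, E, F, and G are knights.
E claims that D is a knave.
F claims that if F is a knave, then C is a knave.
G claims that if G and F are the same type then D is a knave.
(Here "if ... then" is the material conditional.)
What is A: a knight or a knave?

A is a knave.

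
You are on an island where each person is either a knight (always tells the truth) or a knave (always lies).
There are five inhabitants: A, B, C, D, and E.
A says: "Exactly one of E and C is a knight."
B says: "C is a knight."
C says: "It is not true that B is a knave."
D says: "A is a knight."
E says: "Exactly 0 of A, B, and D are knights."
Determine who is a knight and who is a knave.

A is a knight, B is a knight, C is a knight, D is a knight, and E is a knave.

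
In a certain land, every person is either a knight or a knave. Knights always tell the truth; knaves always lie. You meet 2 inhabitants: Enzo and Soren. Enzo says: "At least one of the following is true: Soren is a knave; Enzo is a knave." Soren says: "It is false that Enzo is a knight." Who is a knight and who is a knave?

Enzo is a knight, and the claim "at least one of the following is true: Soren is a knave; Enzo is a knave" is indeed true.
As a knave, Soren's statement "it is false that Enzo is a knight" should be false; it is.

Enzo is a knight and Soren is a knave.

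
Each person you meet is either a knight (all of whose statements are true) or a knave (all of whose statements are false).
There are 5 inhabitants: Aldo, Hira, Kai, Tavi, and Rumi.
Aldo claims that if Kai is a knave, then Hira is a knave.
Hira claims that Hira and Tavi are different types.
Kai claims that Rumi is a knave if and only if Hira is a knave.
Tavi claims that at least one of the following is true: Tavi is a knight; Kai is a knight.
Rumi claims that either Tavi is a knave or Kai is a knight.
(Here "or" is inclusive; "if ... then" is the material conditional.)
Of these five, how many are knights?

The unique consistent assignment is Aldo=knight, Hira=knave, Kai=knave, Tavi=knave, Rumi=knight.
That has 2 knights.

2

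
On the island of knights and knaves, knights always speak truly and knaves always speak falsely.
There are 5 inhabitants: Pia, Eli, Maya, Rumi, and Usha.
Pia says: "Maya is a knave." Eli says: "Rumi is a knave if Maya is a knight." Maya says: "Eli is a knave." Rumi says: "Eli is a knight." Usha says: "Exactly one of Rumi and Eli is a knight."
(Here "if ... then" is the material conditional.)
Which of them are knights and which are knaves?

Knights: Pia, Eli, and Rumi. Knaves: Maya and Usha.

Suppose Pia is a knave. Then Pia's statement "Maya is a knave" would have to be false. Checking the 16 ways to assign the others, none is consistent with every speaker.
(For instance, with Eli=knight, Maya=knave, Rumi=knight, Usha=knave, Pia's claim "Maya is a knave" comes out true where it would need to be false.)
So Pia must be a knight, making "Maya is a knave" true. Taking Pia=knight, Eli=knight, Maya=knave, Rumi=knight, Usha=knave, each remaining statement checks out:
  Eli (knight): "Rumi is a knave if Maya is a knight" — true. ✓
  Maya (knave): "Eli is a knave" — false. ✓
  Rumi (knight): "Eli is a knight" — true. ✓
  Usha (knave): "exactly one of Rumi and Eli is a knight" — false. ✓
This is the unique consistent assignment.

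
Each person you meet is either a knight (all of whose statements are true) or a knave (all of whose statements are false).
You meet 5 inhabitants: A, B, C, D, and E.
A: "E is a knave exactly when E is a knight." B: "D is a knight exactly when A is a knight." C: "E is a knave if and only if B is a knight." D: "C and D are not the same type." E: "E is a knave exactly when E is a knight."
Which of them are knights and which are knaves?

A is a knave, and the claim "E is a knave exactly when E is a knight" is indeed False.
As a knave, B's statement "D is a knight exactly when A is a knight" should be False; it is.
C is a knave; "E is a knave if and only if B is a knight" is False, as required.
As a knight, D's statement "C and D are not the same type" should be True; it is.
E is a knave; "E is a knave exactly when E is a knight" is False, as required.

A is a knave, B is a knave, C is a knave, D is a knight, and E is a knave.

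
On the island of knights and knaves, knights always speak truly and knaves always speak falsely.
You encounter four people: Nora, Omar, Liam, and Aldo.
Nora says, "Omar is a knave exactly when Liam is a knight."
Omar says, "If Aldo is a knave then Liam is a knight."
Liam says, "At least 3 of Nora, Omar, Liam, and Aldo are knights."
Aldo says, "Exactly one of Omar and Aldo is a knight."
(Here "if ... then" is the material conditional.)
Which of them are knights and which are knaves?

Nora is a knave, Omar is a knave, Liam is a knave, and Aldo is a knave.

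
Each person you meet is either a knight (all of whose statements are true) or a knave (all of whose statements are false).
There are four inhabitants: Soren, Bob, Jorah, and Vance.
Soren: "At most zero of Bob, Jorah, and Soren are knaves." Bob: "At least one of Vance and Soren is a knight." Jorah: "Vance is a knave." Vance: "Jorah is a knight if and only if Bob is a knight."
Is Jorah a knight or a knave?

Jorah is a knight.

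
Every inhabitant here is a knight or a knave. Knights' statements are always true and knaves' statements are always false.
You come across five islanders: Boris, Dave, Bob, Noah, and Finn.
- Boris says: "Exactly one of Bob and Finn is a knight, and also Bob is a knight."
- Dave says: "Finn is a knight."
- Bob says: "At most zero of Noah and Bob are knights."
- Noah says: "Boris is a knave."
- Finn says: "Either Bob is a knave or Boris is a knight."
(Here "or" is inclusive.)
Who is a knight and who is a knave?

Boris is a knave; "exactly one of Bob and Finn is a knight, and also Bob is a knight" is False, as required.
Dave is a knight, and the claim "Finn is a knight" is indeed True.
Bob is a knave, so "at most zero of Noah and Bob are knights" must be False — and it is.
As a knight, Noah's statement "Boris is a knave" should be True; it is.
Finn is a knight, so "either Bob is a knave or Boris is a knight" must be True — and it is.

Boris is a knave, Dave is a knight, Bob is a knave, Noah is a knight, and Finn is a knight.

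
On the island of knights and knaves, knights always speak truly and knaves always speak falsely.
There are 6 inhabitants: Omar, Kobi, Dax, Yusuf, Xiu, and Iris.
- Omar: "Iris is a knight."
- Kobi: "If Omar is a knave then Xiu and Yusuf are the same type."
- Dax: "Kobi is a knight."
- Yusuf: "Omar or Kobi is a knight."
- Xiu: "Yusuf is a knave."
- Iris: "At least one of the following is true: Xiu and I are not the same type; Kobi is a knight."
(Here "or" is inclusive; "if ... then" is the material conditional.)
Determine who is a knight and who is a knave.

Knights: Omar, Kobi, Dax, Yusuf, and Iris. Knaves: Xiu.

As a knight, Omar's statement "Iris is a knight" should be true; it is.
Kobi is a knight, so "if Omar is a knave then Xiu and Yusuf are the same type" must be true — and it is.
As a knight, Dax's statement "Kobi is a knight" should be true; it is.
Since Yusuf is a knight, "Omar or Kobi is a knight" needs to be true, which holds.
Xiu is a knave; "Yusuf is a knave" is False, as required.
As a knight, Iris's statement "at least one of the following is true: Xiu and I are not the same type; Kobi is a knight" should be true; it is.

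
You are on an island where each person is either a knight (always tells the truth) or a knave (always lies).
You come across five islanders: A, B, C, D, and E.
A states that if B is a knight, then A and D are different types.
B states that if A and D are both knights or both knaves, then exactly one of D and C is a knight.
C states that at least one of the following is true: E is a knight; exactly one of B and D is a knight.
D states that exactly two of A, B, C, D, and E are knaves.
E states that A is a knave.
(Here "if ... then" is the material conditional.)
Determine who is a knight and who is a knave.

A is a knight; "if B is a knight, then A and D are different types" is true, as required.
B is a knave, so "if A and D are both knights or both knaves, then exactly one of D and C is a knight" must be false — and it is.
Since C is a knight, "at least one of the following is true: E is a knight; exactly one of B and D is a knight" needs to be true, which holds.
D is a knight, and the claim "exactly two of A, B, C, D, and E are knaves" is indeed true.
As a knave, E's statement "A is a knave" should be false; it is.

A is a knight, B is a knave, C is a knight, D is a knight, and E is a knave.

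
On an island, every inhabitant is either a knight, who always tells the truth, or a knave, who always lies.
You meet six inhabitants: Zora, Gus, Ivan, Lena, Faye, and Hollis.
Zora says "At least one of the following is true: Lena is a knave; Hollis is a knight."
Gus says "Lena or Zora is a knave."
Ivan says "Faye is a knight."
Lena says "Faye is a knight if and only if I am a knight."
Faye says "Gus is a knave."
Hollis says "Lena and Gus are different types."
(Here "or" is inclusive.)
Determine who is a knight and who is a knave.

Knights: Zora, Ivan, Lena, Faye, and Hollis. Knaves: Gus.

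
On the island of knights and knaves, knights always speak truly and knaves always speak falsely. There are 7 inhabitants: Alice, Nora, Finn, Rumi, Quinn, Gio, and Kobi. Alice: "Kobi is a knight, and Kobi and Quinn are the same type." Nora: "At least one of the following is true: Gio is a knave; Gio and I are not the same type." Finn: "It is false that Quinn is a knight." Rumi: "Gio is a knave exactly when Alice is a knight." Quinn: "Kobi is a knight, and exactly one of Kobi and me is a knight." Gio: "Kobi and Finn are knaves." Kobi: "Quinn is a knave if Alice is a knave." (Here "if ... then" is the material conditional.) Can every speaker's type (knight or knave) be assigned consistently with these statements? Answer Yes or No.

No

Checking all 128 assignments, each has at least one speaker whose statement's truth value contradicts their type.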